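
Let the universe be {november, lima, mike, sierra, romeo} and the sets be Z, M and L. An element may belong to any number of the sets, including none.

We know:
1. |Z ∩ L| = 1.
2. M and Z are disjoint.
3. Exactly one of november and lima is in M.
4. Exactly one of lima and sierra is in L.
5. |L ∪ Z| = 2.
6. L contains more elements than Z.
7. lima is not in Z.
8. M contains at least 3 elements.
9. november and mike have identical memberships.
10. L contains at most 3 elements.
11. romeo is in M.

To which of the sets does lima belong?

From (7): lima ∉ Z.
From (11): romeo ∈ M.
(2) (disjoint): romeo ∉ Z.
Suppose lima ∈ M: no assignment then satisfies all the clues, so lima ∉ M.

lima: none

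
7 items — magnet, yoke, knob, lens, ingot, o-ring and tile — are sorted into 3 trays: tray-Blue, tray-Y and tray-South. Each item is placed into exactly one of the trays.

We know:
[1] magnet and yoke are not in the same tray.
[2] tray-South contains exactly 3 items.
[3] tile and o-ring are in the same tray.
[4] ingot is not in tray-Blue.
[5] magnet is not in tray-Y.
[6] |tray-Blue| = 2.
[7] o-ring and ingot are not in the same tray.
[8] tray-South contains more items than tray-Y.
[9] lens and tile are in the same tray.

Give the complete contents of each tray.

tray-Blue = {knob, magnet}; tray-Y = {ingot, yoke}; tray-South = {lens, o-ring, tile}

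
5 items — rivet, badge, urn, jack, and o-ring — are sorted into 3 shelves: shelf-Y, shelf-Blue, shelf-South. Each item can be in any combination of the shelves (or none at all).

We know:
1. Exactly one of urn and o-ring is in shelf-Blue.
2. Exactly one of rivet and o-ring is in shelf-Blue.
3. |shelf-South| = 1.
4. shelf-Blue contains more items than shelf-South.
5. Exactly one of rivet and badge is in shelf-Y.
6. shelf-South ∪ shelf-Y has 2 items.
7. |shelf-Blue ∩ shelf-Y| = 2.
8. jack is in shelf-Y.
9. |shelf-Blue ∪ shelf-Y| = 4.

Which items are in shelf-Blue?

shelf-Blue = {badge, jack, rivet, urn}

From (8): jack ∈ shelf-Y.
Suppose rivet ∉ shelf-Blue: no assignment then satisfies all the clues, so rivet ∈ shelf-Blue.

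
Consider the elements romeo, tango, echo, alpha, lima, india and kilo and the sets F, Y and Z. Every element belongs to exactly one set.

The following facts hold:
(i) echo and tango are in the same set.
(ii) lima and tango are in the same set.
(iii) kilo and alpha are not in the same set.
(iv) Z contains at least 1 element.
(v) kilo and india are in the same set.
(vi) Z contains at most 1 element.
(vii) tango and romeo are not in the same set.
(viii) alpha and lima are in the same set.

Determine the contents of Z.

Z = {romeo}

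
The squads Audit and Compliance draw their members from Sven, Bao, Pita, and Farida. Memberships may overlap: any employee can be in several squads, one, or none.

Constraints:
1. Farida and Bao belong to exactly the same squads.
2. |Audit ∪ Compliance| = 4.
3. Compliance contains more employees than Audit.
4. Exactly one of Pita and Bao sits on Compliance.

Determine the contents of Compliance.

Compliance = {Bao, Farida, Sven}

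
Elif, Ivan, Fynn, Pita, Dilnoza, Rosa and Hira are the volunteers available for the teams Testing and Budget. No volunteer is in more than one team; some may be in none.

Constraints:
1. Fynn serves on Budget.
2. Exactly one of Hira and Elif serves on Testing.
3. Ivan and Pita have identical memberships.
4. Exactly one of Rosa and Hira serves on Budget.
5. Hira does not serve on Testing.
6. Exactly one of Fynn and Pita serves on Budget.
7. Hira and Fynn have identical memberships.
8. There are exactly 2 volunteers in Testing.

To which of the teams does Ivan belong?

From (1): Fynn ∈ Budget.
From (5): Hira ∉ Testing.
(2) (exactly one): Elif ∈ Testing.
(6) (exactly one): Pita ∉ Budget.
(7): Hira matches Fynn: Hira ∈ Budget.
(3): Ivan matches Pita: Ivan ∉ Budget.
(4) (exactly one): Rosa ∉ Budget.
Suppose Ivan ∈ Testing: no assignment then satisfies all the clues, so Ivan ∉ Testing.

Ivan: none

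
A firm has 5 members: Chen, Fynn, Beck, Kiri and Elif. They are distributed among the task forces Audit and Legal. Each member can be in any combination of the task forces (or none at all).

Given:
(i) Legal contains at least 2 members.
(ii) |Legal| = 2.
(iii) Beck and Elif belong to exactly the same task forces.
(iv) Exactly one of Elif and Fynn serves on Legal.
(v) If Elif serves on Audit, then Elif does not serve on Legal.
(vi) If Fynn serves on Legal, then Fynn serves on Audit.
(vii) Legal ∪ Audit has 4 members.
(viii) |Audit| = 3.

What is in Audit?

Audit = {Beck, Elif, Fynn}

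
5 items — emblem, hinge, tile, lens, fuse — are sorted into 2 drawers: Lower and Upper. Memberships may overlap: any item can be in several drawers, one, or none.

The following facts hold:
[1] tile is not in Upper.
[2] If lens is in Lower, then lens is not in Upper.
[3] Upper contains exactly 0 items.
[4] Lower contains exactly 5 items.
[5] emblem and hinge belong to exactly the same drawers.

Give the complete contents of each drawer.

From (1): tile ∉ Upper.
(3): Upper already has 0, so the rest are out.
(4): only 5 candidates remain for Lower, so all are in.

Lower = {emblem, fuse, hinge, lens, tile}; Upper = {}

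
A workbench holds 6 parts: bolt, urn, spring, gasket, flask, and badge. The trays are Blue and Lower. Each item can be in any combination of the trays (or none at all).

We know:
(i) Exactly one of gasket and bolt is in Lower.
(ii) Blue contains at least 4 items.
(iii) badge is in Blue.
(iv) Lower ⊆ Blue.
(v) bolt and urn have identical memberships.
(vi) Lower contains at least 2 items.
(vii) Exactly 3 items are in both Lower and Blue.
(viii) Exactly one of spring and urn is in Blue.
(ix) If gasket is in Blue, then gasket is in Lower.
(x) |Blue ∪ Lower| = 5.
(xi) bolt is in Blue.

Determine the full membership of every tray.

Blue = {badge, bolt, flask, gasket, urn}; Lower = {badge, flask, gasket}

From (iii): badge ∈ Blue.
From (xi): bolt ∈ Blue.
(v): urn matches bolt: urn ∈ Blue.
(viii) (exactly one): spring ∉ Blue.
(iv) contrapositive: spring ∉ Lower.
Suppose bolt ∈ Lower: no assignment then satisfies all the clues, so bolt ∉ Lower.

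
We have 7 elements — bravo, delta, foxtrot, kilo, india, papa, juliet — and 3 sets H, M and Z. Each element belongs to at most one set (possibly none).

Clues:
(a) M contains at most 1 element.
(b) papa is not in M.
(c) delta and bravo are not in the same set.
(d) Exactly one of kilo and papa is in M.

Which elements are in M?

M = {kilo}

From (b): papa ∉ M.
(d) (exactly one): kilo ∈ M.
(a): M already has 1, so the rest are out.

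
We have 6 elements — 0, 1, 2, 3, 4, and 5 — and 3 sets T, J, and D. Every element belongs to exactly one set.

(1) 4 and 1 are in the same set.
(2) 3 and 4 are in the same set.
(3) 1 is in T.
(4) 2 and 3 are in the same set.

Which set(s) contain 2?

From (3): 1 ∈ T.
(1): 4 matches 1: 4 ∈ T.
(2): 3 matches 4: 3 ∈ T.
(4): 2 matches 3: 2 ∈ T.

2: T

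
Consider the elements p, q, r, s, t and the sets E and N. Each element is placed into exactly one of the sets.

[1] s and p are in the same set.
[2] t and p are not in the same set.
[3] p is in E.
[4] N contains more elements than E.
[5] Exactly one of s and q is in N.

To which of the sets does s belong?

From (3): p ∈ E.
(1): s matches p: s ∈ E.
(2): t ∉ E.
(5) (exactly one): q ∈ N.
Only one set left: t ∈ N.

s: E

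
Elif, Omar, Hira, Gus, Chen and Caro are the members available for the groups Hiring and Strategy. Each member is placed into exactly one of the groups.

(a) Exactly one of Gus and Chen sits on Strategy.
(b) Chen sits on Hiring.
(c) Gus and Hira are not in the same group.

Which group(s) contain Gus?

Gus: Strategy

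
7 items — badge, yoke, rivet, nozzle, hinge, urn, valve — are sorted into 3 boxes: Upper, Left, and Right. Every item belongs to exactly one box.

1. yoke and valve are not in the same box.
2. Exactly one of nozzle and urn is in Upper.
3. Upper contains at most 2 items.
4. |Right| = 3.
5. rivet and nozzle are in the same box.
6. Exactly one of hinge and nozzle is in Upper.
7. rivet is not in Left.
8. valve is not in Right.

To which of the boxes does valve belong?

valve: Left

From (7): rivet ∉ Left.
From (8): valve ∉ Right.
(5): nozzle matches rivet: nozzle ∉ Left.
Suppose valve ∈ Upper: no assignment then satisfies all the clues, so valve ∉ Upper.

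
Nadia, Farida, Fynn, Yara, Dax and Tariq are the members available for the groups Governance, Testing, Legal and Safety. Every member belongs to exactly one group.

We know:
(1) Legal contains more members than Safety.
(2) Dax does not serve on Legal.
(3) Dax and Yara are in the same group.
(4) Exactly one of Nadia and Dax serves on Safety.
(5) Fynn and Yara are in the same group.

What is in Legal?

Legal = {Farida, Tariq}

From (2): Dax ∉ Legal.
(3): Yara matches Dax: Yara ∉ Legal.
(5): Fynn matches Yara: Fynn ∉ Legal.
Suppose Nadia ∈ Legal: no assignment then satisfies all the clues, so Nadia ∉ Legal.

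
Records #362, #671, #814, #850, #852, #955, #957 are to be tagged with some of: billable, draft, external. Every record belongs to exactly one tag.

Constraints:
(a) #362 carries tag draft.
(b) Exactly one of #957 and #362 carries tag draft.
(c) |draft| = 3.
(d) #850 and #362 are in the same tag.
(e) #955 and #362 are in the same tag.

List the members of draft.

draft = {#362, #850, #955}

From (a): #362 ∈ draft.
(b) (exactly one): #957 ∉ draft.
(d): #850 matches #362: #850 ∉ billable.
(d): #850 matches #362: #850 ∈ draft.
(e): #955 matches #362: #955 ∉ billable.
(e): #955 matches #362: #955 ∈ draft.
(c): draft already has 3, so the rest are out.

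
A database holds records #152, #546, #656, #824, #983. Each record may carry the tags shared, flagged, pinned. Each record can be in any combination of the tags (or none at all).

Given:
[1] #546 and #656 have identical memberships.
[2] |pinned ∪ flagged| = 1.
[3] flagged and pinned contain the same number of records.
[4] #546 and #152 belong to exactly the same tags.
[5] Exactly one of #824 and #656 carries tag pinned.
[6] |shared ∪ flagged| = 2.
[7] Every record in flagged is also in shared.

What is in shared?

shared = {#824, #983}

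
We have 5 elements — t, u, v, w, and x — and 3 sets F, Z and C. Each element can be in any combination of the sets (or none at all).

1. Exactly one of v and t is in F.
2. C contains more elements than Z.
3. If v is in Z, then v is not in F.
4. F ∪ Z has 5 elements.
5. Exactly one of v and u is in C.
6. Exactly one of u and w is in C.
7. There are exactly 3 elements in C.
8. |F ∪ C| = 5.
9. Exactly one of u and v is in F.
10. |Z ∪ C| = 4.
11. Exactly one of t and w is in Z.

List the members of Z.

Z = {t, v}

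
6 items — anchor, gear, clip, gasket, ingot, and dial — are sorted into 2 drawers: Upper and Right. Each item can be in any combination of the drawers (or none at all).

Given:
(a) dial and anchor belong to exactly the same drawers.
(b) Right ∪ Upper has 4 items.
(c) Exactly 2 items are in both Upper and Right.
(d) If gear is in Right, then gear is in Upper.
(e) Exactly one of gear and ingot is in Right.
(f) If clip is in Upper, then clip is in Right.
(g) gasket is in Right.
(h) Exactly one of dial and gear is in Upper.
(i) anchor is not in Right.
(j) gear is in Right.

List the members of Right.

Right = {clip, gasket, gear}

From (g): gasket ∈ Right.
From (i): anchor ∉ Right.
From (j): gear ∈ Right.
(a): dial matches anchor: dial ∉ Right.
(d): gear ∈ Upper.
(e) (exactly one): ingot ∉ Right.
(h) (exactly one): dial ∉ Upper.
(a): anchor matches dial: anchor ∉ Upper.
Suppose clip ∉ Right: no assignment then satisfies all the clues, so clip ∈ Right.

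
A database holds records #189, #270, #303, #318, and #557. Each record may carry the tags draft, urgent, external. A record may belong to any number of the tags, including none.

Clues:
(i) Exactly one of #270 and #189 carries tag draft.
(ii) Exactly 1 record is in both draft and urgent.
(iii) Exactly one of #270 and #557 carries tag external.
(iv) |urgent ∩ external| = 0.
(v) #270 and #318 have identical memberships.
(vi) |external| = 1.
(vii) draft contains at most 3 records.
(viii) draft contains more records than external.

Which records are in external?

external = {#557}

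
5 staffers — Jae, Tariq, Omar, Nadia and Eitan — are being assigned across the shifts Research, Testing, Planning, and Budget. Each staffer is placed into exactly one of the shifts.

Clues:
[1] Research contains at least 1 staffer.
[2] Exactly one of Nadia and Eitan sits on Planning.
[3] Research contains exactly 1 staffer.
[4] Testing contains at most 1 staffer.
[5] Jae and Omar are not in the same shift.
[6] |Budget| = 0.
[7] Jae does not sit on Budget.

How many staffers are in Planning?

3

From (7): Jae ∉ Budget.
(6): Budget already has 0, so the rest are out.
Suppose Tariq ∈ Research: no assignment then satisfies all the clues, so Tariq ∉ Research.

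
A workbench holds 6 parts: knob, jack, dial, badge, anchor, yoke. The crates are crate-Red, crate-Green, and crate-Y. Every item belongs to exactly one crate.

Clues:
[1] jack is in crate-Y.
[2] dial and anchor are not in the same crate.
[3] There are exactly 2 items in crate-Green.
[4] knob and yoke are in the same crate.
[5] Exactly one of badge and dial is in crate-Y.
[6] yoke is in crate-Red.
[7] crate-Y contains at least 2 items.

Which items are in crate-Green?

From (1): jack ∈ crate-Y.
From (6): yoke ∈ crate-Red.
(4): knob matches yoke: knob ∈ crate-Red.
Suppose dial ∈ crate-Green: no assignment then satisfies all the clues, so dial ∉ crate-Green.

crate-Green = {anchor, badge}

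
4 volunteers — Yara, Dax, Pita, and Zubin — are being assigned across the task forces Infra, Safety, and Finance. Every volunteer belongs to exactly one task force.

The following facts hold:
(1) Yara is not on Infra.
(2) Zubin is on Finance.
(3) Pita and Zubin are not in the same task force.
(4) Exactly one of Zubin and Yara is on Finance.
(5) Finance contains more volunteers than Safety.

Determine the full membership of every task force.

Infra = {Pita}; Safety = {Yara}; Finance = {Dax, Zubin}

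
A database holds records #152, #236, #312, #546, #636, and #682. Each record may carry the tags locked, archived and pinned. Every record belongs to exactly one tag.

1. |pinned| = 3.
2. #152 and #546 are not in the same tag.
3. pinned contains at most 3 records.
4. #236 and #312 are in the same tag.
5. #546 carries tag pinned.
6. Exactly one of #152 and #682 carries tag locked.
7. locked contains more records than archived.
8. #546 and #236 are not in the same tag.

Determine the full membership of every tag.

From (5): #546 ∈ pinned.
(2): #152 ∉ pinned.
(8): #236 ∉ pinned.
(4): #312 matches #236: #312 ∉ pinned.
(1): only 3 candidates remain for pinned, so all are in.
(6) (exactly one): #152 ∈ locked.
Suppose #236 ∉ locked: no assignment then satisfies all the clues, so #236 ∈ locked.

locked = {#152, #236, #312}; archived = {}; pinned = {#546, #636, #682}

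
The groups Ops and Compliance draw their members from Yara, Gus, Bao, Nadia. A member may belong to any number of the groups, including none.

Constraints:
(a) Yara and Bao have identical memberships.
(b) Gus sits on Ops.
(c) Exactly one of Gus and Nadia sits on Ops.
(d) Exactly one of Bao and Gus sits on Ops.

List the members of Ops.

Ops = {Gus}

From (b): Gus ∈ Ops.
(c) (exactly one): Nadia ∉ Ops.
(d) (exactly one): Bao ∉ Ops.
(a): Yara matches Bao: Yara ∉ Ops.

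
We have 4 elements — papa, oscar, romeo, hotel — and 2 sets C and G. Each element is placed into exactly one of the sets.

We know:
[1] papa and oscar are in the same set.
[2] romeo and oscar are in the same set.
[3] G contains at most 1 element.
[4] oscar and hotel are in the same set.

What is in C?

C = {hotel, oscar, papa, romeo}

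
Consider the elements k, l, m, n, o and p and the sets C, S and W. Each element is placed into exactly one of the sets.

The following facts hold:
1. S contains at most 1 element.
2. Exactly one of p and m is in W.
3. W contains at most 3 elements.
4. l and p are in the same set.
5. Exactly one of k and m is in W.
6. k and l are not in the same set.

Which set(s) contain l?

l: C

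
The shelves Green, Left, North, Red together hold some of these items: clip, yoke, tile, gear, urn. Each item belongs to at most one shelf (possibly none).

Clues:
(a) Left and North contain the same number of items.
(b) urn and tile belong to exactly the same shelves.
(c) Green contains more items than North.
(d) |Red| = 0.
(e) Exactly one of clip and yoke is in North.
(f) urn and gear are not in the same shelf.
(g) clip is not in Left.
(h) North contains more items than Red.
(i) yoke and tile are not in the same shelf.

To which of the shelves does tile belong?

tile: Green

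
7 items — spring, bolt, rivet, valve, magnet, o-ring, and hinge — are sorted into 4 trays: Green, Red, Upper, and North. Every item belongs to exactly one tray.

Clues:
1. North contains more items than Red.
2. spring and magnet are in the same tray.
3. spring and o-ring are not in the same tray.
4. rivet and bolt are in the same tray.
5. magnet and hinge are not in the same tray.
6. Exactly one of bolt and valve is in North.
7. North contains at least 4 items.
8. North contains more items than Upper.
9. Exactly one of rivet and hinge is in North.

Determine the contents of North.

North = {bolt, magnet, rivet, spring}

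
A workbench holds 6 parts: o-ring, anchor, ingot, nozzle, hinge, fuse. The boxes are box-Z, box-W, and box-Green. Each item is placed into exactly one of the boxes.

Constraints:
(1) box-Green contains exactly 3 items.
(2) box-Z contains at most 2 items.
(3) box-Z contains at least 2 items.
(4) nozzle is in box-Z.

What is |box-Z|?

2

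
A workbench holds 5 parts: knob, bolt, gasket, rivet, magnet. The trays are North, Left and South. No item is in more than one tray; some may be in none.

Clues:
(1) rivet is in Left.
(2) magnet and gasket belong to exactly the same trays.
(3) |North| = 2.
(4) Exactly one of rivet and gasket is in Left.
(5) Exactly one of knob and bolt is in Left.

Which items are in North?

From (1): rivet ∈ Left.
(4) (exactly one): gasket ∉ Left.
(2): magnet matches gasket: magnet ∉ Left.
Suppose knob ∈ North: no assignment then satisfies all the clues, so knob ∉ North.

North = {gasket, magnet}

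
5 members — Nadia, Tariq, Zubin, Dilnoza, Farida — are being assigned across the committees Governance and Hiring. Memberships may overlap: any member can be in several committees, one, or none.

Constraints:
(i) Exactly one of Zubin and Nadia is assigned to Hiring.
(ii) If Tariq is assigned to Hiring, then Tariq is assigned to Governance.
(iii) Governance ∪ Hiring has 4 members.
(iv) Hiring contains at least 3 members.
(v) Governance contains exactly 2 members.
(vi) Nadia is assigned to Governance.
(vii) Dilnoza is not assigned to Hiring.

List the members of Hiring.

Hiring = {Farida, Tariq, Zubin}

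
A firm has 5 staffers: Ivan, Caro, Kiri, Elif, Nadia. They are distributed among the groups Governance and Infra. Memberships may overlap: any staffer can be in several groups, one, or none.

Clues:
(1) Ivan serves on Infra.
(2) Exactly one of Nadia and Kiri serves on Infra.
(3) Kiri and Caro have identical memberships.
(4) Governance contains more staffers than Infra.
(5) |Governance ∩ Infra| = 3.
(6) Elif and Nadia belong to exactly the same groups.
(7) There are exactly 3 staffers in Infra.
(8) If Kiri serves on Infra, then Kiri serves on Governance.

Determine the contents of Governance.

Governance = {Caro, Elif, Ivan, Kiri, Nadia}

From (1): Ivan ∈ Infra.
Suppose Ivan ∉ Governance: no assignment then satisfies all the clues, so Ivan ∈ Governance.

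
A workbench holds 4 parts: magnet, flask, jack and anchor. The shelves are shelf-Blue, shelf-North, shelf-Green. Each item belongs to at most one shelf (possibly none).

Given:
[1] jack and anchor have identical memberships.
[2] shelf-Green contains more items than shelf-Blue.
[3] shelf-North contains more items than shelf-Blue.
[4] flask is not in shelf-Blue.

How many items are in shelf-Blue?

0

From (4): flask ∉ shelf-Blue.
Suppose magnet ∈ shelf-Blue: no assignment then satisfies all the clues, so magnet ∉ shelf-Blue.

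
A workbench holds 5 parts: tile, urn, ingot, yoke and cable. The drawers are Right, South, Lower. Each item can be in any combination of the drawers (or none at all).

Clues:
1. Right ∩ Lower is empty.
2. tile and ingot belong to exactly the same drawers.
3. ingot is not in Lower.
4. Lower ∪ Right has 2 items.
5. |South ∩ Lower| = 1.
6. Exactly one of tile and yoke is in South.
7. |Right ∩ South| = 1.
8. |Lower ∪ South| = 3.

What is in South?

South = {cable, urn, yoke}

From (3): ingot ∉ Lower.
(2): tile matches ingot: tile ∉ Lower.
Suppose tile ∈ South: no assignment then satisfies all the clues, so tile ∉ South.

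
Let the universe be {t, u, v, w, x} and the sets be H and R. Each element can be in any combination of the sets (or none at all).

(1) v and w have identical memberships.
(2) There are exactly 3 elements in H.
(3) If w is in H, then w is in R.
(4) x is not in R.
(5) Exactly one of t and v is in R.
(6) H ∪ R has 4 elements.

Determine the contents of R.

R = {u, v, w}

From (4): x ∉ R.
Suppose t ∈ R: no assignment then satisfies all the clues, so t ∉ R.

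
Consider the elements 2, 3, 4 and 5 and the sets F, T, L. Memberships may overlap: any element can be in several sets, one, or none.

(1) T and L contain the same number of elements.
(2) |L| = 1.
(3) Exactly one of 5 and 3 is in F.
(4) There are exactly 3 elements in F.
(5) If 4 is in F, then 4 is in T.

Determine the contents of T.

T = {4}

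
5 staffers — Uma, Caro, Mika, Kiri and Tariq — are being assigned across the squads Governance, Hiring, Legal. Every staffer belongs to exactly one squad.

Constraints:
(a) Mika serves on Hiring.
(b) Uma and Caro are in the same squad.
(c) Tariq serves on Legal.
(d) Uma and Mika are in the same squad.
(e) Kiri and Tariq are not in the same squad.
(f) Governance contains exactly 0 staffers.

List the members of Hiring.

From (a): Mika ∈ Hiring.
From (c): Tariq ∈ Legal.
(d): Uma matches Mika: Uma ∉ Governance.
(d): Uma matches Mika: Uma ∈ Hiring.
(e): Kiri ∉ Legal.
(f): Governance already has 0, so the rest are out.
Only one squad left: Kiri ∈ Hiring.
(b): Caro matches Uma: Caro ∈ Hiring.

Hiring = {Caro, Kiri, Mika, Uma}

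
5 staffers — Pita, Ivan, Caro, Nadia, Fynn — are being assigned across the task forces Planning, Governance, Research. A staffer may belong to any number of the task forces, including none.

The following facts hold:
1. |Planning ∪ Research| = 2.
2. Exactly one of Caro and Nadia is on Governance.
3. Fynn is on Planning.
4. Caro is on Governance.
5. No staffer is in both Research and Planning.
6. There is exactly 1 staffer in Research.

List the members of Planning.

Planning = {Fynn}

From (3): Fynn ∈ Planning.
From (4): Caro ∈ Governance.
(2) (exactly one): Nadia ∉ Governance.
(5) (disjoint): Fynn ∉ Research.
Suppose Pita ∈ Planning: no assignment then satisfies all the clues, so Pita ∉ Planning.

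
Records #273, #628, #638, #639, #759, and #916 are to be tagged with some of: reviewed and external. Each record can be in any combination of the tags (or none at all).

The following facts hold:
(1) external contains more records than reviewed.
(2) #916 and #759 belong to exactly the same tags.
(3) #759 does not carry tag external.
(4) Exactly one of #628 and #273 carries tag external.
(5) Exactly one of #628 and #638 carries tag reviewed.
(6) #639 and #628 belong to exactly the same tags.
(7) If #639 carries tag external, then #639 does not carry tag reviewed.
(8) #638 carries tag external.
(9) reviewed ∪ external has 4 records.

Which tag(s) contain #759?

From (3): #759 ∉ external.
From (8): #638 ∈ external.
(2): #916 matches #759: #916 ∉ external.
Suppose #759 ∈ reviewed: no assignment then satisfies all the clues, so #759 ∉ reviewed.

#759: none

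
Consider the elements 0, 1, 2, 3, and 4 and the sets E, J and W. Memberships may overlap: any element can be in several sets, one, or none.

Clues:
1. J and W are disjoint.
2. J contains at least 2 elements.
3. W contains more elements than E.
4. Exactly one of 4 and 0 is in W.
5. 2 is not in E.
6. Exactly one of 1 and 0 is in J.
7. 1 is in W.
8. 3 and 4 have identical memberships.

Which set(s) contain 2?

From (5): 2 ∉ E.
From (7): 1 ∈ W.
(1) (disjoint): 1 ∉ J.
(6) (exactly one): 0 ∈ J.
(1) (disjoint): 0 ∉ W.
(4) (exactly one): 4 ∈ W.
(8): 3 matches 4: 3 ∈ W.
(1) (disjoint): 3 ∉ J.
(1) (disjoint): 4 ∉ J.
(2): only 2 candidates remain for J, so all are in.
(1) (disjoint): 2 ∉ W.

2: J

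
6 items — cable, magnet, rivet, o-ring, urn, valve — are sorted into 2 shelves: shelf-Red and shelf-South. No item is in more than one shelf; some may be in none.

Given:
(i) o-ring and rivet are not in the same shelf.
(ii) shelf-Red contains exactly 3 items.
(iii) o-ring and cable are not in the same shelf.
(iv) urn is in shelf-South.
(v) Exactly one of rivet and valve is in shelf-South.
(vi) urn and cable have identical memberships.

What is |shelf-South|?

3

From (iv): urn ∈ shelf-South.
(vi): cable matches urn: cable ∉ shelf-Red.
(vi): cable matches urn: cable ∈ shelf-South.
(iii): o-ring ∉ shelf-South.
Suppose magnet ∉ shelf-Red: no assignment then satisfies all the clues, so magnet ∈ shelf-Red.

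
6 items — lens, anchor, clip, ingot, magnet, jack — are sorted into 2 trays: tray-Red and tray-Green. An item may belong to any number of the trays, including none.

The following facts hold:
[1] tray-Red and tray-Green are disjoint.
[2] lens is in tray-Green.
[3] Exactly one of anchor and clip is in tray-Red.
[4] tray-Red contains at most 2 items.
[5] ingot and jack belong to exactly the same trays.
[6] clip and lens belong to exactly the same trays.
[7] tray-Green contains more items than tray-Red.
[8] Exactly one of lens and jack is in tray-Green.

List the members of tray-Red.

tray-Red = {anchor}

From (2): lens ∈ tray-Green.
(1) (disjoint): lens ∉ tray-Red.
(6): clip matches lens: clip ∉ tray-Red.
(6): clip matches lens: clip ∈ tray-Green.
(8) (exactly one): jack ∉ tray-Green.
(3) (exactly one): anchor ∈ tray-Red.
(5): ingot matches jack: ingot ∉ tray-Green.
(1) (disjoint): anchor ∉ tray-Green.
Suppose ingot ∈ tray-Red: no assignment then satisfies all the clues, so ingot ∉ tray-Red.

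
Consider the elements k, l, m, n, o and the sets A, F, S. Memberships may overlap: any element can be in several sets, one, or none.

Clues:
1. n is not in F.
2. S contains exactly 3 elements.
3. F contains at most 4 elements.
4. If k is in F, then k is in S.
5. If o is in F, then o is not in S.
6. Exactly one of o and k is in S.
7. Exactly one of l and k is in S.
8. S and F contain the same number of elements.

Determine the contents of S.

S = {k, m, n}

From (1): n ∉ F.
Suppose k ∉ S: no assignment then satisfies all the clues, so k ∈ S.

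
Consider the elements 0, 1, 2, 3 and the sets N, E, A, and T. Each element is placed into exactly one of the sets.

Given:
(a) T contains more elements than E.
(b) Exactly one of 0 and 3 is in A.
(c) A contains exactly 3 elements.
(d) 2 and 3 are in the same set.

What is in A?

A = {1, 2, 3}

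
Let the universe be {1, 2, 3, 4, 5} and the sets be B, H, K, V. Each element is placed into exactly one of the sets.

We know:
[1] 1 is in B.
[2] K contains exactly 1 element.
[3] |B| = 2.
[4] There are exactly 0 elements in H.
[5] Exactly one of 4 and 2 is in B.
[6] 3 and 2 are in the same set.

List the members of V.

V = {2, 3}

From (1): 1 ∈ B.
(4): H already has 0, so the rest are out.
Suppose 2 ∉ V: no assignment then satisfies all the clues, so 2 ∈ V.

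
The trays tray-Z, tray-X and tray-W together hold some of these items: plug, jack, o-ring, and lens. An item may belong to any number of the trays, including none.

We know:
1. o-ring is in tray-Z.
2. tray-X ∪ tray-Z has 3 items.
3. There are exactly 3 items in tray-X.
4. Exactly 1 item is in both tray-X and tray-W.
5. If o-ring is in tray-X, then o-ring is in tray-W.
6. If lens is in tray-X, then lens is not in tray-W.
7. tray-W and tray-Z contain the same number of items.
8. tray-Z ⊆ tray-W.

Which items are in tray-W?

tray-W = {o-ring}

From (1): o-ring ∈ tray-Z.
(8) with o-ring ∈ tray-Z: o-ring ∈ tray-W.
Suppose plug ∈ tray-W: no assignment then satisfies all the clues, so plug ∉ tray-W.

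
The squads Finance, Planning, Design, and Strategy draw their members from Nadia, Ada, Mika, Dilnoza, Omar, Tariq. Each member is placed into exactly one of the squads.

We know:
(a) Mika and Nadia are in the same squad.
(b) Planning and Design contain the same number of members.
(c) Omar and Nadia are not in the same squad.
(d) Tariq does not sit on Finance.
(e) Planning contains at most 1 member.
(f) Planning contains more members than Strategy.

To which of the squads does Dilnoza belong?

From (d): Tariq ∉ Finance.
Suppose Dilnoza ∉ Finance: no assignment then satisfies all the clues, so Dilnoza ∈ Finance.

Dilnoza: Finance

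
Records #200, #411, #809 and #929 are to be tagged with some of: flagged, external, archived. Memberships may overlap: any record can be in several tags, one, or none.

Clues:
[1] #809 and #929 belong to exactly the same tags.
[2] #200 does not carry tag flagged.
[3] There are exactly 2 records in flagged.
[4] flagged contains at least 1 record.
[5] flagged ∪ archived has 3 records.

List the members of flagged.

flagged = {#809, #929}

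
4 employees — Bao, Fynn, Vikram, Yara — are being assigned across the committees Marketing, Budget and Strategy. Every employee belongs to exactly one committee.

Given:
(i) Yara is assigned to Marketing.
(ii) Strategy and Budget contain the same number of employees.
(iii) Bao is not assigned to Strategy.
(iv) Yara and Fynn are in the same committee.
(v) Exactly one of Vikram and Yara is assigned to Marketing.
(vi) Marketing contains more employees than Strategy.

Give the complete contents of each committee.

Marketing = {Fynn, Yara}; Budget = {Bao}; Strategy = {Vikram}

From (i): Yara ∈ Marketing.
From (iii): Bao ∉ Strategy.
(iv): Fynn matches Yara: Fynn ∈ Marketing.
(v) (exactly one): Vikram ∉ Marketing.
Suppose Bao ∈ Marketing: no assignment then satisfies all the clues, so Bao ∉ Marketing.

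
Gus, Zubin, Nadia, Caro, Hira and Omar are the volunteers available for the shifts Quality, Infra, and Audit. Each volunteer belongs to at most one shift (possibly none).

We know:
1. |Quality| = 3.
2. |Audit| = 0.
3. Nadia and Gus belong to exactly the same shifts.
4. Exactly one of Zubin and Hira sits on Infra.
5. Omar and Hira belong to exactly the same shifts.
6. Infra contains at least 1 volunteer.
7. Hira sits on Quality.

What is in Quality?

Quality = {Caro, Hira, Omar}

From (7): Hira ∈ Quality.
(2): Audit already has 0, so the rest are out.
(4) (exactly one): Zubin ∈ Infra.
(5): Omar matches Hira: Omar ∈ Quality.
Suppose Gus ∈ Quality: no assignment then satisfies all the clues, so Gus ∉ Quality.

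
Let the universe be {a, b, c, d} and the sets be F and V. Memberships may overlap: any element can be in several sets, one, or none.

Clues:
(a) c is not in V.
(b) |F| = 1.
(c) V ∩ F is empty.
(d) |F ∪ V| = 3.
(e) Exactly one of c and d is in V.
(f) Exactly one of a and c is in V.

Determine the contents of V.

V = {a, d}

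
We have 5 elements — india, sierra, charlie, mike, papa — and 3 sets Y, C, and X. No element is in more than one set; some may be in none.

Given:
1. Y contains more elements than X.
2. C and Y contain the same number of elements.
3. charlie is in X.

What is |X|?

1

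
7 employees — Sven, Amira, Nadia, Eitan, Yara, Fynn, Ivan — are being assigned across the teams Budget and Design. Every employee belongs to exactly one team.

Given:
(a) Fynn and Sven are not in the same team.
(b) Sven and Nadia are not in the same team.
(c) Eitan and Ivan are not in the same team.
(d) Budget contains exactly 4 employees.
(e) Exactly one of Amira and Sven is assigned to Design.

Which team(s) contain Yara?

Yara: Design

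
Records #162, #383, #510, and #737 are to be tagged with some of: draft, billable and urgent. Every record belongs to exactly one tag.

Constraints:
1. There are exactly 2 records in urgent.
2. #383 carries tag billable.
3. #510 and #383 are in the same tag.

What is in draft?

draft = {}

From (2): #383 ∈ billable.
(3): #510 matches #383: #510 ∉ draft.
(3): #510 matches #383: #510 ∈ billable.
(1): only 2 candidates remain for urgent, so all are in.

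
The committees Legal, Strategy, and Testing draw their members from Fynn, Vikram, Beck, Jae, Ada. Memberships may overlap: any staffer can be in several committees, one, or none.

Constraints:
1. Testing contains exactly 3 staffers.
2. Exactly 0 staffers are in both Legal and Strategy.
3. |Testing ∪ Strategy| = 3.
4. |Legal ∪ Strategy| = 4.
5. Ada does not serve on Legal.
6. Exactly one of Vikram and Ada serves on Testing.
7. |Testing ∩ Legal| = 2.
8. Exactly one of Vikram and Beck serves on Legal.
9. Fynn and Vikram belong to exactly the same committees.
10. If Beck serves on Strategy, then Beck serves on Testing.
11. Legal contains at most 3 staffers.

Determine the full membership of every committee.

Legal = {Fynn, Jae, Vikram}; Strategy = {Beck}; Testing = {Beck, Fynn, Vikram}

From (5): Ada ∉ Legal.
Suppose Fynn ∉ Legal: no assignment then satisfies all the clues, so Fynn ∈ Legal.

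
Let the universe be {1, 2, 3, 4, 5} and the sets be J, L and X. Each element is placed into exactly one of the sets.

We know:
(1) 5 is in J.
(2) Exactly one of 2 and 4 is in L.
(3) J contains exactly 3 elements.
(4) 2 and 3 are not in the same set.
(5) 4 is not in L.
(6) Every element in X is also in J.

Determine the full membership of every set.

J = {3, 4, 5}; L = {1, 2}; X = {}

From (1): 5 ∈ J.
From (5): 4 ∉ L.
(2) (exactly one): 2 ∈ L.
(4): 3 ∉ L.
Suppose 1 ∈ J: no assignment then satisfies all the clues, so 1 ∉ J.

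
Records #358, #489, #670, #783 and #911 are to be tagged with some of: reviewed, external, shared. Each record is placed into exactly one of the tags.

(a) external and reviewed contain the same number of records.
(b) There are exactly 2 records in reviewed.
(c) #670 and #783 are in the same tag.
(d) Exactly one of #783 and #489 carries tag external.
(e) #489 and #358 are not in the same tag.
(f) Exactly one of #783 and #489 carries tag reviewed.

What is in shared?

shared = {#358}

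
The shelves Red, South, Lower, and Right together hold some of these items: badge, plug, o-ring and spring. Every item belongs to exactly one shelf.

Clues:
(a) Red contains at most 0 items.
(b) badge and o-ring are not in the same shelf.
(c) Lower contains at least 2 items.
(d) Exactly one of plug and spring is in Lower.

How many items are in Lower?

2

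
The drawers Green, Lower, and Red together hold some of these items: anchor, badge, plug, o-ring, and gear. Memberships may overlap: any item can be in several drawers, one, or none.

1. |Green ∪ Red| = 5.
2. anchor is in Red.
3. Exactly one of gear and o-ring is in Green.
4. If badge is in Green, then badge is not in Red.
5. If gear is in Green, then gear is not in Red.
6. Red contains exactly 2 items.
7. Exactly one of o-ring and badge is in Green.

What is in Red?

Red = {anchor, o-ring}

From (2): anchor ∈ Red.
Suppose badge ∈ Red: no assignment then satisfies all the clues, so badge ∉ Red.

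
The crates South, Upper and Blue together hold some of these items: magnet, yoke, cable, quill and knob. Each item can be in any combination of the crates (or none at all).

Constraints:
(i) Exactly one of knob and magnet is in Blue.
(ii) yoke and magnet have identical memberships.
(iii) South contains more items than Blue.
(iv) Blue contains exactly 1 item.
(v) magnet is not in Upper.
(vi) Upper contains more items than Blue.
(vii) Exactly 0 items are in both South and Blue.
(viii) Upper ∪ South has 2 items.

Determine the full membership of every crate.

From (v): magnet ∉ Upper.
(ii): yoke matches magnet: yoke ∉ Upper.
Suppose magnet ∈ South: no assignment then satisfies all the clues, so magnet ∉ South.

South = {cable, quill}; Upper = {cable, quill}; Blue = {knob}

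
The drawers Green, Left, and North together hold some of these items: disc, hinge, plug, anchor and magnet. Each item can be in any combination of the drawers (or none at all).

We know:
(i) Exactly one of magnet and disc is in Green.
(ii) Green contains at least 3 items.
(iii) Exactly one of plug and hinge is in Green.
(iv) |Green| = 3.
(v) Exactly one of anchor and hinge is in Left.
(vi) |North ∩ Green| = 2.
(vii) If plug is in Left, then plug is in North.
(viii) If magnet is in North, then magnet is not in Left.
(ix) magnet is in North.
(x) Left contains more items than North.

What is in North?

North = {magnet, plug}

From (ix): magnet ∈ North.
(viii): magnet ∉ Left.
Suppose disc ∈ North: no assignment then satisfies all the clues, so disc ∉ North.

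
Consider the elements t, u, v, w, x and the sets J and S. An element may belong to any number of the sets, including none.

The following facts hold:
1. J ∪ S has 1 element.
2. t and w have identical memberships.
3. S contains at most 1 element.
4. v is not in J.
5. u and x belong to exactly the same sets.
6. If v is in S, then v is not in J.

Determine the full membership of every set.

J = {}; S = {v}

From (4): v ∉ J.
Suppose t ∈ J: no assignment then satisfies all the clues, so t ∉ J.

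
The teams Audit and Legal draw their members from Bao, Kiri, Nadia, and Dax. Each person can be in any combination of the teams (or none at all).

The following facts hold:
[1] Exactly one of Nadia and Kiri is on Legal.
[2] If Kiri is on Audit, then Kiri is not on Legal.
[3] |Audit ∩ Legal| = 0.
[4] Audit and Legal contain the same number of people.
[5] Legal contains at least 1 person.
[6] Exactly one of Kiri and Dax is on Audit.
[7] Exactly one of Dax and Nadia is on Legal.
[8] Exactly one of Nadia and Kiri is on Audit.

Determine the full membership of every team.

Audit = {Kiri}; Legal = {Nadia}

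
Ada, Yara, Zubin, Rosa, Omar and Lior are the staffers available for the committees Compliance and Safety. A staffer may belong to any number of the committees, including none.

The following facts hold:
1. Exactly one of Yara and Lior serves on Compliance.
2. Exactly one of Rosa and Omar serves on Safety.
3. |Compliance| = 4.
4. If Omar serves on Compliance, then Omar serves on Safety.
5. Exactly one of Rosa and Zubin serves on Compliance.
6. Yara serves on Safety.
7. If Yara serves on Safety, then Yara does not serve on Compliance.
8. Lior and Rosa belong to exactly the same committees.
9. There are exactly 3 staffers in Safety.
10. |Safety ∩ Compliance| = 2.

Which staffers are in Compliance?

Compliance = {Ada, Lior, Omar, Rosa}

From (6): Yara ∈ Safety.
(7): Yara ∉ Compliance.
(1) (exactly one): Lior ∈ Compliance.
(8): Rosa matches Lior: Rosa ∈ Compliance.
(5) (exactly one): Zubin ∉ Compliance.
(3): only 4 candidates remain for Compliance, so all are in.
(4): Omar ∈ Safety.
(2) (exactly one): Rosa ∉ Safety.
(8): Lior matches Rosa: Lior ∉ Safety.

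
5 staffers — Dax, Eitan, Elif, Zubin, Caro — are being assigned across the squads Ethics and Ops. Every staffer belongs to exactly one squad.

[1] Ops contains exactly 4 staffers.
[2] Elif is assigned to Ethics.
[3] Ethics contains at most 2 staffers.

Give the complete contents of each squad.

Ethics = {Elif}; Ops = {Caro, Dax, Eitan, Zubin}

From (2): Elif ∈ Ethics.
(1): only 4 candidates remain for Ops, so all are in.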